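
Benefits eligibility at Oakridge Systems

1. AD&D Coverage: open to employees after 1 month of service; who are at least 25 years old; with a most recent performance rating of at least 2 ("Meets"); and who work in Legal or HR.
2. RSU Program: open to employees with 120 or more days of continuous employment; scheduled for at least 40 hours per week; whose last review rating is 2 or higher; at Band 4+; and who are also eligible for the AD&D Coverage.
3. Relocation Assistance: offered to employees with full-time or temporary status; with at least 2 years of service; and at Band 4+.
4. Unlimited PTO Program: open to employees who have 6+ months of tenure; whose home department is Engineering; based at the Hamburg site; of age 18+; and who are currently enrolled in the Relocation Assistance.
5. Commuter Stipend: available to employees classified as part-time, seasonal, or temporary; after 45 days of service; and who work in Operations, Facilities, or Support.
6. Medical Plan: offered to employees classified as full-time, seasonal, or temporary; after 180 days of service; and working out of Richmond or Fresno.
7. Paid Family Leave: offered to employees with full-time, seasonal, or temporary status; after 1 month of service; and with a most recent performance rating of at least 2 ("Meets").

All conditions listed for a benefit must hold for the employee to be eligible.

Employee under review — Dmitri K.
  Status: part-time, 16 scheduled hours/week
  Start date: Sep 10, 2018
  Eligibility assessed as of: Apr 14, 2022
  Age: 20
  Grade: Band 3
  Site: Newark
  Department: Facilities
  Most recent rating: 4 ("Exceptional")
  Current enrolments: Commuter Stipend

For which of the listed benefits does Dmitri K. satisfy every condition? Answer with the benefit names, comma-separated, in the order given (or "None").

Service from Sep 10, 2018 to Apr 14, 2022: 1312 days.
AD&D Coverage — service 1312 days ≥ 1 month (≈30 days) ✓; age 20 < 25 ✗ → not eligible.
RSU Program — service 1312 days ≥ 120 days ✓; 16 hrs/wk < 40 ✗ → not eligible.
Relocation Assistance — status part-time ✗ (requires full-time or temporary) → not eligible.
Unlimited PTO Program — service 1312 days ≥ 6 months (≈180 days) ✓; dept Facilities ✗ → not eligible.
Commuter Stipend — status part-time ✓; service 1312 days ≥ 45 days ✓; dept Facilities ✓ → eligible.
Medical Plan — status part-time ✗ (requires full-time, seasonal, or temporary) → not eligible.
Paid Family Leave — status part-time ✗ (requires full-time, seasonal, or temporary) → not eligible.

Commuter Stipend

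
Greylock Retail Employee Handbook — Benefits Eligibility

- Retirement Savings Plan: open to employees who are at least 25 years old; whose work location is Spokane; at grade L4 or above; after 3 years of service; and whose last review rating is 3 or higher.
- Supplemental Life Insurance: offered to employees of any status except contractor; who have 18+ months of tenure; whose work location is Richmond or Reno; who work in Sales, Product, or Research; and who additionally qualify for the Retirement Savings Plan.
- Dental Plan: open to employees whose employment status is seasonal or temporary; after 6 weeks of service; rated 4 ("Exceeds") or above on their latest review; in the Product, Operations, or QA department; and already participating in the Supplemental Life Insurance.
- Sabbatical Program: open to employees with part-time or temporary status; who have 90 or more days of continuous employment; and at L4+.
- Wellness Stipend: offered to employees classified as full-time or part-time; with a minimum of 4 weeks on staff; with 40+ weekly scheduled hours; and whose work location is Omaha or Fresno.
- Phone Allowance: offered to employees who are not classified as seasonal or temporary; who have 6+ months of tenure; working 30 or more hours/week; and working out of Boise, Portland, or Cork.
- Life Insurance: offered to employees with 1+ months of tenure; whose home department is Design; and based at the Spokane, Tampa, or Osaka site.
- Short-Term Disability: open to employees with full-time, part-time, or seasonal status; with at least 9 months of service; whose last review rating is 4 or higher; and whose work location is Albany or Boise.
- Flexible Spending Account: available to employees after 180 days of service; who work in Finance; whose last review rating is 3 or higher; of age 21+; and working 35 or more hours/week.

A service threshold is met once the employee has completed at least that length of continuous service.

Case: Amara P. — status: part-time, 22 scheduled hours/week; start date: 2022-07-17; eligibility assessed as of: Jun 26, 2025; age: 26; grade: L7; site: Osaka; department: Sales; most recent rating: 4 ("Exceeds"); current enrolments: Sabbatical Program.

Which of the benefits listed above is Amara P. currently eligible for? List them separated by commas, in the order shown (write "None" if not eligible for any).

Sabbatical Program

Service from 2022-07-17 to Jun 26, 2025: 1075 days.
Retirement Savings Plan — age 26 ≥ 25 ✓; site Osaka ✗ (not Spokane) → not eligible.
Supplemental Life Insurance — status part-time ✓ (not excluded); service 1075 days ≥ 18 months (≈540 days) ✓; site Osaka ✗ (not Richmond or Reno) → not eligible.
Dental Plan — status part-time ✗ (requires seasonal or temporary) → not eligible.
Sabbatical Program — status part-time ✓; service 1075 days ≥ 90 days ✓; grade L7 ≥ L4 ✓ → eligible.
Wellness Stipend — status part-time ✓; service 1075 days ≥ 4 weeks (≈28 days) ✓; 22 hrs/wk < 40 ✗ → not eligible.
Phone Allowance — status part-time ✓ (not excluded); service 1075 days ≥ 6 months (≈180 days) ✓; 22 hrs/wk < 30 ✗ → not eligible.
Life Insurance — service 1075 days ≥ 1 month (≈30 days) ✓; dept Sales ✗ → not eligible.
Short-Term Disability — status part-time ✓; service 1075 days ≥ 9 months (≈270 days) ✓; rating 4 ≥ 4 ✓; site Osaka ✗ (not Albany or Boise) → not eligible.
Flexible Spending Account — service 1075 days ≥ 180 days ✓; dept Sales ✗ → not eligible.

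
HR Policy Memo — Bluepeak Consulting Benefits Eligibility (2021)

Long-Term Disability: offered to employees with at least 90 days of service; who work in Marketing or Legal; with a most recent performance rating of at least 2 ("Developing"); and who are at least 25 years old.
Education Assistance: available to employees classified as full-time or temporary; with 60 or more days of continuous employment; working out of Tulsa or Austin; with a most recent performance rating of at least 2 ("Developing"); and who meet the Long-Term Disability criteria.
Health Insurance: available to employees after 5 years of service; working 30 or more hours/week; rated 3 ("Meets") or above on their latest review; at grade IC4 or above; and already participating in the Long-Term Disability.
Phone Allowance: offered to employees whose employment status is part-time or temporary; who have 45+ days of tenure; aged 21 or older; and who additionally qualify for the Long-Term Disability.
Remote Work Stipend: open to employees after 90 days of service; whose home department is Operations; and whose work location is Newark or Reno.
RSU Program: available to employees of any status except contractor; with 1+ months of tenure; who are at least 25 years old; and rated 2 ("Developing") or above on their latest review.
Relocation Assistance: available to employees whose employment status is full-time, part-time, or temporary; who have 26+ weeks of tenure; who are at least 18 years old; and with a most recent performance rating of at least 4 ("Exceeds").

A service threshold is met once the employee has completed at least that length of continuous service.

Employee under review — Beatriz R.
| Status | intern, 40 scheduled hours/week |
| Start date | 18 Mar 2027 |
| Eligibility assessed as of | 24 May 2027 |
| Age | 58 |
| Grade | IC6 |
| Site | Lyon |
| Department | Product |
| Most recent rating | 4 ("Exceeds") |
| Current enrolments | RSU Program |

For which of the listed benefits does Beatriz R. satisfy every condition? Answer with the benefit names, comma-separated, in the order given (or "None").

Service from 18 Mar 2027 to 24 May 2027: 67 days.
Long-Term Disability — service 67 days < 90 days ✗ → not eligible.
Education Assistance — status intern ✗ (requires full-time or temporary) → not eligible.
Health Insurance — service 67 days < 5 years (≈1825 days) ✗ → not eligible.
Phone Allowance — status intern ✗ (requires part-time or temporary) → not eligible.
Remote Work Stipend — service 67 days < 90 days ✗ → not eligible.
RSU Program — status intern ✓ (not excluded); service 67 days ≥ 1 month (≈30 days) ✓; age 58 ≥ 25 ✓; rating 4 ≥ 2 ✓ → eligible.
Relocation Assistance — status intern ✗ (requires full-time, part-time, or temporary) → not eligible.

RSU Program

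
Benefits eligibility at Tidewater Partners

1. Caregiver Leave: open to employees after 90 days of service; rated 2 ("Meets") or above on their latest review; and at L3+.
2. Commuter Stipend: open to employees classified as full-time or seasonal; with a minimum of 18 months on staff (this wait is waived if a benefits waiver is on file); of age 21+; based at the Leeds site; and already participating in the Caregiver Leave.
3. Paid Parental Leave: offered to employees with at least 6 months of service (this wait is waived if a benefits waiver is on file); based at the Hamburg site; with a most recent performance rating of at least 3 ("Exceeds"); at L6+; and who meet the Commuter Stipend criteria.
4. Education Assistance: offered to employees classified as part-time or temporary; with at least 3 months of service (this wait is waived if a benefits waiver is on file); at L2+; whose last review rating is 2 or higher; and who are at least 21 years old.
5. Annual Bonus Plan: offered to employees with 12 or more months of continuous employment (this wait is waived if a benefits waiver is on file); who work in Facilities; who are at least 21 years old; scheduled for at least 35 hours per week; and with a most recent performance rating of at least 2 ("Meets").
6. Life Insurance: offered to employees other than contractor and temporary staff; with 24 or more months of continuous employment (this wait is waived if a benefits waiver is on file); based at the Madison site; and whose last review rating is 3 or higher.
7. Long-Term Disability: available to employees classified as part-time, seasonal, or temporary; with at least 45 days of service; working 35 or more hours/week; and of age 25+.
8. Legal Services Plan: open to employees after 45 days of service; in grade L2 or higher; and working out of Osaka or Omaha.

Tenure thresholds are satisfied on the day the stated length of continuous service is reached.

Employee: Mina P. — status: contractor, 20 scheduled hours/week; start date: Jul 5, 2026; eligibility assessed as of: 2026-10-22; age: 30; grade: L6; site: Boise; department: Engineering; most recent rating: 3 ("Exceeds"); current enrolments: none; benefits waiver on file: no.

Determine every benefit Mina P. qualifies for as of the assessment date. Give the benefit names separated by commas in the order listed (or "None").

Service from Jul 5, 2026 to 2026-10-22: 109 days.
Caregiver Leave — service 109 days ≥ 90 days ✓; rating 3 ≥ 2 ✓; grade L6 ≥ L3 ✓ → eligible.
Commuter Stipend — status contractor ✗ (requires full-time or seasonal) → not eligible.
Paid Parental Leave — no waiver, service 109 days < 6 months (≈180 days) ✗ → not eligible.
Education Assistance — status contractor ✗ (requires part-time or temporary) → not eligible.
Annual Bonus Plan — no waiver, service 109 days < 12 months (≈360 days) ✗ → not eligible.
Life Insurance — status contractor ✗ (excluded) → not eligible.
Long-Term Disability — status contractor ✗ (requires part-time, seasonal, or temporary) → not eligible.
Legal Services Plan — service 109 days ≥ 45 days ✓; grade L6 ≥ L2 ✓; site Boise ✗ (not Osaka or Omaha) → not eligible.

Caregiver Leave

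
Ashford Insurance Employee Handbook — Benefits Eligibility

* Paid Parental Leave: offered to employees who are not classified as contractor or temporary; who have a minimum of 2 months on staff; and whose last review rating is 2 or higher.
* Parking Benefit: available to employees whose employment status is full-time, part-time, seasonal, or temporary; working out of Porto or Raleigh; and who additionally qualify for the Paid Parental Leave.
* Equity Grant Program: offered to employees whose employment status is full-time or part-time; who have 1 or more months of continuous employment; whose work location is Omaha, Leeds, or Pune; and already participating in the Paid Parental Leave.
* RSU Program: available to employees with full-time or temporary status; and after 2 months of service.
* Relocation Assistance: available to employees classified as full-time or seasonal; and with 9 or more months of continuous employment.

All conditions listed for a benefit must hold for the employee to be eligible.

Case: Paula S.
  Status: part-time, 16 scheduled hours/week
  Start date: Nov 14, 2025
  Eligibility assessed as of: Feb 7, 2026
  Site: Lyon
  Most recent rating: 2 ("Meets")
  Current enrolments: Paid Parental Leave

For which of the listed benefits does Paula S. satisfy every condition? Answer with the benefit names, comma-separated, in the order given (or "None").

Service from Nov 14, 2025 to Feb 7, 2026: 85 days.
Paid Parental Leave — status part-time ✓ (not excluded); service 85 days ≥ 2 months (≈60 days) ✓; rating 2 ≥ 2 ✓ → eligible.
Parking Benefit — status part-time ✓; site Lyon ✗ (not Porto or Raleigh) → not eligible.
Equity Grant Program — status part-time ✓; service 85 days ≥ 1 month (≈30 days) ✓; site Lyon ✗ (not Omaha, Leeds, or Pune) → not eligible.
RSU Program — status part-time ✗ (requires full-time or temporary) → not eligible.
Relocation Assistance — status part-time ✗ (requires full-time or seasonal) → not eligible.

Paid Parental Leave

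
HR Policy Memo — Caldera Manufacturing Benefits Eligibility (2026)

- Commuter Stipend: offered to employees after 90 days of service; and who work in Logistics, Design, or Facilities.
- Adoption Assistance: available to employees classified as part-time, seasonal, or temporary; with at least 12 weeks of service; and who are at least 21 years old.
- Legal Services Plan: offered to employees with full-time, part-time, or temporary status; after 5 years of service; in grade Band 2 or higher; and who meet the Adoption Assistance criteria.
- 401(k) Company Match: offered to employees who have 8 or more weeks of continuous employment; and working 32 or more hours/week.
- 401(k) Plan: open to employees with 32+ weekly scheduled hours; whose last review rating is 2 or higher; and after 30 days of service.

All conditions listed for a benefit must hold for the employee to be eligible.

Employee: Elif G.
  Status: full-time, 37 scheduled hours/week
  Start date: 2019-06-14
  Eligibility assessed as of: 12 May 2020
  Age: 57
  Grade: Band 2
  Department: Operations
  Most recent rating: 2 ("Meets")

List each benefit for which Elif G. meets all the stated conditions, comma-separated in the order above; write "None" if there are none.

401(k) Company Match, 401(k) Plan

Service from 2019-06-14 to 12 May 2020: 333 days.
Commuter Stipend — service 333 days ≥ 90 days ✓; dept Operations ✗ → not eligible.
Adoption Assistance — status full-time ✗ (requires part-time, seasonal, or temporary) → not eligible.
Legal Services Plan — status full-time ✓; service 333 days < 5 years (≈1825 days) ✗ → not eligible.
401(k) Company Match — service 333 days ≥ 8 weeks (≈56 days) ✓; 37 hrs/wk ≥ 32 ✓ → eligible.
401(k) Plan — 37 hrs/wk ≥ 32 ✓; rating 2 ≥ 2 ✓; service 333 days ≥ 30 days ✓ → eligible.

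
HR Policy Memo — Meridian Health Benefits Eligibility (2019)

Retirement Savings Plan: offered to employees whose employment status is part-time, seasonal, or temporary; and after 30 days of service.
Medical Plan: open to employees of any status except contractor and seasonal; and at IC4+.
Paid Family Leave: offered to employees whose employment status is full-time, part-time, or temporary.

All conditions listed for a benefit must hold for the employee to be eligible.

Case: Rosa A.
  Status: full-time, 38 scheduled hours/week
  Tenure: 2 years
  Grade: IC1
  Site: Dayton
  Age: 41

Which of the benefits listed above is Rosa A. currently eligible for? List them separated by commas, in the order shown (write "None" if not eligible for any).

Retirement Savings Plan — status full-time ✗ (requires part-time, seasonal, or temporary) → not eligible.
Medical Plan — status full-time ✓ (not excluded); grade IC1 < IC4 ✗ → not eligible.
Paid Family Leave — status full-time ✓ → eligible.

Paid Family Leave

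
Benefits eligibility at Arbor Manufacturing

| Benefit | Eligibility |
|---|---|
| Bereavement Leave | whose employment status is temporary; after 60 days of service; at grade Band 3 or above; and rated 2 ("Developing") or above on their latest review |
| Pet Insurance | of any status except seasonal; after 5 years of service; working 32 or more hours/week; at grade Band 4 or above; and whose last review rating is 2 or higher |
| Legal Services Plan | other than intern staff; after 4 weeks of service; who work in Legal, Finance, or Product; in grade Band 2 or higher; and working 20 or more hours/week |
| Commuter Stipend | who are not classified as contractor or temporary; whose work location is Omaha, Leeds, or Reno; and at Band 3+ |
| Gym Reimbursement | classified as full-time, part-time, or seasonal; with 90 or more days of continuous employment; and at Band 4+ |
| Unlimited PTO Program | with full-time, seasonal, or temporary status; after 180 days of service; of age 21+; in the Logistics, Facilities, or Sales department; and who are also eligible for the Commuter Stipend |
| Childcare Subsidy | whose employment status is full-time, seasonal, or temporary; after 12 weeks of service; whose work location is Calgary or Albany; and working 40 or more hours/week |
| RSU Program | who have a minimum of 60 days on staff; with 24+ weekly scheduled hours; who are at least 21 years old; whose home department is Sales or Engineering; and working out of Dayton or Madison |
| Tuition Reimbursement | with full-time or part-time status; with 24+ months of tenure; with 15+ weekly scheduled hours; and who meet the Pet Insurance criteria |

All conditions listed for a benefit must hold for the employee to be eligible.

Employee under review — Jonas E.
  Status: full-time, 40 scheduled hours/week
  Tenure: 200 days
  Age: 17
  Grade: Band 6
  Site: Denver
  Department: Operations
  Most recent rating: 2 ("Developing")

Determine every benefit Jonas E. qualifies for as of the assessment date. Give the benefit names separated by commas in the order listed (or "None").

Gym Reimbursement

Bereavement Leave — status full-time ✗ (requires temporary) → not eligible.
Pet Insurance — status full-time ✓ (not excluded); service 200 days < 5 years (≈1825 days) ✗ → not eligible.
Legal Services Plan — status full-time ✓ (not excluded); service 200 days ≥ 4 weeks (≈28 days) ✓; dept Operations ✗ → not eligible.
Commuter Stipend — status full-time ✓ (not excluded); site Denver ✗ (not Omaha, Leeds, or Reno) → not eligible.
Gym Reimbursement — status full-time ✓; service 200 days ≥ 90 days ✓; grade Band 6 ≥ Band 4 ✓ → eligible.
Unlimited PTO Program — status full-time ✓; service 200 days ≥ 180 days ✓; age 17 < 21 ✗ → not eligible.
Childcare Subsidy — status full-time ✓; service 200 days ≥ 12 weeks (≈84 days) ✓; site Denver ✗ (not Calgary or Albany) → not eligible.
RSU Program — service 200 days ≥ 60 days ✓; 40 hrs/wk ≥ 24 ✓; age 17 < 21 ✗ → not eligible.
Tuition Reimbursement — status full-time ✓; service 200 days < 24 months (≈720 days) ✗ → not eligible.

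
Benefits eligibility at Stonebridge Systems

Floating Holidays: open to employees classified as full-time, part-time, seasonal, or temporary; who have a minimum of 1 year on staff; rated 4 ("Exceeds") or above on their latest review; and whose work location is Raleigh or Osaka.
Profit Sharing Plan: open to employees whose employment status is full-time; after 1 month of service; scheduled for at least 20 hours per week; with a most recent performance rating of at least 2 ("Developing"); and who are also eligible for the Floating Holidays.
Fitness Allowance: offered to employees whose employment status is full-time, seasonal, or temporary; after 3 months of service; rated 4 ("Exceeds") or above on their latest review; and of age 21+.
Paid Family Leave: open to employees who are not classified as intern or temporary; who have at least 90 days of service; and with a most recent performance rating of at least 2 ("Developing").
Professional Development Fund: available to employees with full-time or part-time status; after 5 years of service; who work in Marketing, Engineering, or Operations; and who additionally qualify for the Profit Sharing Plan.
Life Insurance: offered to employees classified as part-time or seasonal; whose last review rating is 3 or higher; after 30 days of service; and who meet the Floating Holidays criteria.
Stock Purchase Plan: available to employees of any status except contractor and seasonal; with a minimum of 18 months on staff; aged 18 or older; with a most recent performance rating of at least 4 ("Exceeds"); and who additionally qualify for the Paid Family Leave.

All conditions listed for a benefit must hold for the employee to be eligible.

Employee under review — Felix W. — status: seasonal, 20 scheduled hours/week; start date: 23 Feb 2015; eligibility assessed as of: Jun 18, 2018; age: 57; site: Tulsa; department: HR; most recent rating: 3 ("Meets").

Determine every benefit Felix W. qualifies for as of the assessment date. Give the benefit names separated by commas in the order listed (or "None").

Service from 23 Feb 2015 to Jun 18, 2018: 1211 days.
Floating Holidays — status seasonal ✓; service 1211 days ≥ 1 year (≈365 days) ✓; rating 3 < 4 ✗ → not eligible.
Profit Sharing Plan — status seasonal ✗ (requires full-time) → not eligible.
Fitness Allowance — status seasonal ✓; service 1211 days ≥ 3 months (≈90 days) ✓; rating 3 < 4 ✗ → not eligible.
Paid Family Leave — status seasonal ✓ (not excluded); service 1211 days ≥ 90 days ✓; rating 3 ≥ 2 ✓ → eligible.
Professional Development Fund — status seasonal ✗ (requires full-time or part-time) → not eligible.
Life Insurance — status seasonal ✓; rating 3 ≥ 3 ✓; service 1211 days ≥ 30 days ✓; not eligible for Floating Holidays ✗ → not eligible.
Stock Purchase Plan — status seasonal ✗ (excluded) → not eligible.

Paid Family Leave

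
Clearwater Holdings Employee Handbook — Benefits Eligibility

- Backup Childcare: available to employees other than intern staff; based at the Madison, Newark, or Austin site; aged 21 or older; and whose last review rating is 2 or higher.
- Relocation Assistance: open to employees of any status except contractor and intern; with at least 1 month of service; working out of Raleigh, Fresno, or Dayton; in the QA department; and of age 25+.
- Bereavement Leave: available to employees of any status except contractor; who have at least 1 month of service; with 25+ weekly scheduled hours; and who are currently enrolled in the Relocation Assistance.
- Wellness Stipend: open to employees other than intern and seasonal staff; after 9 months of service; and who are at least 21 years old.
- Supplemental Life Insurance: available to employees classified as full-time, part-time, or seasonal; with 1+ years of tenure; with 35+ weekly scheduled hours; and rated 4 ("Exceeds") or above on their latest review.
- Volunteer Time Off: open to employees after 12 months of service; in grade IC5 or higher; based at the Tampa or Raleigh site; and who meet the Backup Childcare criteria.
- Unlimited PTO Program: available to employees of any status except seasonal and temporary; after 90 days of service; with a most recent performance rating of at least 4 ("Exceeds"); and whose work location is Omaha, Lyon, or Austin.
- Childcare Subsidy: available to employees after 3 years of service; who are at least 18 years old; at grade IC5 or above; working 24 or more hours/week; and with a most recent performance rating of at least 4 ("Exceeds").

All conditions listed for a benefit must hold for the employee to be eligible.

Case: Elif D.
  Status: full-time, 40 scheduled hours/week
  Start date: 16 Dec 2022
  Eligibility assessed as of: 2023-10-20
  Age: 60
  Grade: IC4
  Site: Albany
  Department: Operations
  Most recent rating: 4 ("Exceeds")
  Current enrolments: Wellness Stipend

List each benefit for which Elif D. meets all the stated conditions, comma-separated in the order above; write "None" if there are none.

Wellness Stipend

Service from 16 Dec 2022 to 2023-10-20: 308 days.
Backup Childcare — status full-time ✓ (not excluded); site Albany ✗ (not Madison, Newark, or Austin) → not eligible.
Relocation Assistance — status full-time ✓ (not excluded); service 308 days ≥ 1 month (≈30 days) ✓; site Albany ✗ (not Raleigh, Fresno, or Dayton) → not eligible.
Bereavement Leave — status full-time ✓ (not excluded); service 308 days ≥ 1 month (≈30 days) ✓; 40 hrs/wk ≥ 25 ✓; not enrolled in Relocation Assistance ✗ → not eligible.
Wellness Stipend — status full-time ✓ (not excluded); service 308 days ≥ 9 months (≈270 days) ✓; age 60 ≥ 21 ✓ → eligible.
Supplemental Life Insurance — status full-time ✓; service 308 days < 1 year (≈365 days) ✗ → not eligible.
Volunteer Time Off — service 308 days < 12 months (≈360 days) ✗ → not eligible.
Unlimited PTO Program — status full-time ✓ (not excluded); service 308 days ≥ 90 days ✓; rating 4 ≥ 4 ✓; site Albany ✗ (not Omaha, Lyon, or Austin) → not eligible.
Childcare Subsidy — service 308 days < 3 years (≈1095 days) ✗ → not eligible.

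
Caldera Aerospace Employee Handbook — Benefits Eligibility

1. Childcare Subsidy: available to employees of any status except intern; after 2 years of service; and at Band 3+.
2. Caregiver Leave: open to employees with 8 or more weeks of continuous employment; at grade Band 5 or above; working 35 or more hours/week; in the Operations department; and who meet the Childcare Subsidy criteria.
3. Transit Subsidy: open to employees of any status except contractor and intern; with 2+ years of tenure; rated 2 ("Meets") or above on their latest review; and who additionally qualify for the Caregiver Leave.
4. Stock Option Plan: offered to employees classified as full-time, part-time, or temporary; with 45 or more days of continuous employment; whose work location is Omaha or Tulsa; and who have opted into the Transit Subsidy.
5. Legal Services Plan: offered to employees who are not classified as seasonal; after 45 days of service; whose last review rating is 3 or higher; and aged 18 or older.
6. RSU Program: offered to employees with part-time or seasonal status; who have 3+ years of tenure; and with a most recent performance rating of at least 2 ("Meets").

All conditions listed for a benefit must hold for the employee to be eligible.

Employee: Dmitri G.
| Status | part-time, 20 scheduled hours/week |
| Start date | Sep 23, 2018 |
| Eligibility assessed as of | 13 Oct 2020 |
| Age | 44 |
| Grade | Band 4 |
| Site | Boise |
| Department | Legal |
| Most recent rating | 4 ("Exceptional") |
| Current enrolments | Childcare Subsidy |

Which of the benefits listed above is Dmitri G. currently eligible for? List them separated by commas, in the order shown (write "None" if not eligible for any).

Childcare Subsidy, Legal Services Plan

Service from Sep 23, 2018 to 13 Oct 2020: 751 days.
Childcare Subsidy — status part-time ✓ (not excluded); service 751 days ≥ 2 years (≈730 days) ✓; grade Band 4 ≥ Band 3 ✓ → eligible.
Caregiver Leave — service 751 days ≥ 8 weeks (≈56 days) ✓; grade Band 4 < Band 5 ✗ → not eligible.
Transit Subsidy — status part-time ✓ (not excluded); service 751 days ≥ 2 years (≈730 days) ✓; rating 4 ≥ 2 ✓; not eligible for Caregiver Leave ✗ → not eligible.
Stock Option Plan — status part-time ✓; service 751 days ≥ 45 days ✓; site Boise ✗ (not Omaha or Tulsa) → not eligible.
Legal Services Plan — status part-time ✓ (not excluded); service 751 days ≥ 45 days ✓; rating 4 ≥ 3 ✓; age 44 ≥ 18 ✓ → eligible.
RSU Program — status part-time ✓; service 751 days < 3 years (≈1095 days) ✗ → not eligible.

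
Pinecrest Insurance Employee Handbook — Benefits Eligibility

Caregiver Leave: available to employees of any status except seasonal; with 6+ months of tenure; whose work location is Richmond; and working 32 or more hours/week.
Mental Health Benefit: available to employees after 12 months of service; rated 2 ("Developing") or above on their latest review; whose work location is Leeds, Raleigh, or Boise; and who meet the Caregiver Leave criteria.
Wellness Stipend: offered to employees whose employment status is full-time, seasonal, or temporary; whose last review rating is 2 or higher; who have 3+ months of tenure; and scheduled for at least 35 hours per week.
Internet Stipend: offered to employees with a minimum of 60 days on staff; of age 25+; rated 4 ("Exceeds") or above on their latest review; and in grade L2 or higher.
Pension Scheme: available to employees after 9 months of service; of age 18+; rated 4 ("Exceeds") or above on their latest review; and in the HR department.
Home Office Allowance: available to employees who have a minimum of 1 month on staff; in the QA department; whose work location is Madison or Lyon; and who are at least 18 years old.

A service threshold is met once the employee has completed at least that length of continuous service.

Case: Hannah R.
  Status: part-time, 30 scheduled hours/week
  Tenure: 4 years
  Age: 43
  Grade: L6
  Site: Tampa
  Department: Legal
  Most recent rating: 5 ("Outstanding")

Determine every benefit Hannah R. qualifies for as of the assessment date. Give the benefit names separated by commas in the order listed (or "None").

Internet Stipend

Caregiver Leave — status part-time ✓ (not excluded); service 4 years ≥ 6 months (≈180 days) ✓; site Tampa ✗ (not Richmond) → not eligible.
Mental Health Benefit — service 4 years ≥ 12 months (≈360 days) ✓; rating 5 ≥ 2 ✓; site Tampa ✗ (not Leeds, Raleigh, or Boise) → not eligible.
Wellness Stipend — status part-time ✗ (requires full-time, seasonal, or temporary) → not eligible.
Internet Stipend — service 4 years ≥ 60 days ✓; age 43 ≥ 25 ✓; rating 5 ≥ 4 ✓; grade L6 ≥ L2 ✓ → eligible.
Pension Scheme — service 4 years ≥ 9 months (≈270 days) ✓; age 43 ≥ 18 ✓; rating 5 ≥ 4 ✓; dept Legal ✗ → not eligible.
Home Office Allowance — service 4 years ≥ 1 month (≈30 days) ✓; dept Legal ✗ → not eligible.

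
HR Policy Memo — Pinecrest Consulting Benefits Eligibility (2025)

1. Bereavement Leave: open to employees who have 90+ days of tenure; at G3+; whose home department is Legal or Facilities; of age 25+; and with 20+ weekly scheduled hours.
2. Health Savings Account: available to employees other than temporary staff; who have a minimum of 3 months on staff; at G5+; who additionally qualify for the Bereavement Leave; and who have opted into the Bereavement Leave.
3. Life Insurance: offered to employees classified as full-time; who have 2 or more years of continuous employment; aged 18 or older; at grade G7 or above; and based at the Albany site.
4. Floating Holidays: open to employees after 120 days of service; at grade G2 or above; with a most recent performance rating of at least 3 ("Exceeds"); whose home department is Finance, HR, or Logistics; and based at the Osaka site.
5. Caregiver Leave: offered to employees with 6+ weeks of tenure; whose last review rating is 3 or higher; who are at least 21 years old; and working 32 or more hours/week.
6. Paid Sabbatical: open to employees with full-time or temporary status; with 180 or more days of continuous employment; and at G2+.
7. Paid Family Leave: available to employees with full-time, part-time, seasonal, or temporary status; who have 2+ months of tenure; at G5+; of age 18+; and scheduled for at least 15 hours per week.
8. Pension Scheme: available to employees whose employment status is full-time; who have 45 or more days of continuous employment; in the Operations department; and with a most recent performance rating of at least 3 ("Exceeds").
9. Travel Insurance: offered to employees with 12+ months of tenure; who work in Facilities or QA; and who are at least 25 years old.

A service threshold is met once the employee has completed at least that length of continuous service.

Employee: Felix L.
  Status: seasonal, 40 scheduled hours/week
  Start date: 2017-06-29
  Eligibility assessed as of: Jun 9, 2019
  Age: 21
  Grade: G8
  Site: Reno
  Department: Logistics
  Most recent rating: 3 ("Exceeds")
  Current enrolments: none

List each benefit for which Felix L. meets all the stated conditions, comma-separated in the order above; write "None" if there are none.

Service from 2017-06-29 to Jun 9, 2019: 710 days.
Bereavement Leave — service 710 days ≥ 90 days ✓; grade G8 ≥ G3 ✓; dept Logistics ✗ → not eligible.
Health Savings Account — status seasonal ✓ (not excluded); service 710 days ≥ 3 months (≈90 days) ✓; grade G8 ≥ G5 ✓; not eligible for Bereavement Leave ✗ → not eligible.
Life Insurance — status seasonal ✗ (requires full-time) → not eligible.
Floating Holidays — service 710 days ≥ 120 days ✓; grade G8 ≥ G2 ✓; rating 3 ≥ 3 ✓; dept Logistics ✓; site Reno ✗ (not Osaka) → not eligible.
Caregiver Leave — service 710 days ≥ 6 weeks (≈42 days) ✓; rating 3 ≥ 3 ✓; age 21 ≥ 21 ✓; 40 hrs/wk ≥ 32 ✓ → eligible.
Paid Sabbatical — status seasonal ✗ (requires full-time or temporary) → not eligible.
Paid Family Leave — status seasonal ✓; service 710 days ≥ 2 months (≈60 days) ✓; grade G8 ≥ G5 ✓; age 21 ≥ 18 ✓; 40 hrs/wk ≥ 15 ✓ → eligible.
Pension Scheme — status seasonal ✗ (requires full-time) → not eligible.
Travel Insurance — service 710 days ≥ 12 months (≈360 days) ✓; dept Logistics ✗ → not eligible.

Caregiver Leave, Paid Family Leave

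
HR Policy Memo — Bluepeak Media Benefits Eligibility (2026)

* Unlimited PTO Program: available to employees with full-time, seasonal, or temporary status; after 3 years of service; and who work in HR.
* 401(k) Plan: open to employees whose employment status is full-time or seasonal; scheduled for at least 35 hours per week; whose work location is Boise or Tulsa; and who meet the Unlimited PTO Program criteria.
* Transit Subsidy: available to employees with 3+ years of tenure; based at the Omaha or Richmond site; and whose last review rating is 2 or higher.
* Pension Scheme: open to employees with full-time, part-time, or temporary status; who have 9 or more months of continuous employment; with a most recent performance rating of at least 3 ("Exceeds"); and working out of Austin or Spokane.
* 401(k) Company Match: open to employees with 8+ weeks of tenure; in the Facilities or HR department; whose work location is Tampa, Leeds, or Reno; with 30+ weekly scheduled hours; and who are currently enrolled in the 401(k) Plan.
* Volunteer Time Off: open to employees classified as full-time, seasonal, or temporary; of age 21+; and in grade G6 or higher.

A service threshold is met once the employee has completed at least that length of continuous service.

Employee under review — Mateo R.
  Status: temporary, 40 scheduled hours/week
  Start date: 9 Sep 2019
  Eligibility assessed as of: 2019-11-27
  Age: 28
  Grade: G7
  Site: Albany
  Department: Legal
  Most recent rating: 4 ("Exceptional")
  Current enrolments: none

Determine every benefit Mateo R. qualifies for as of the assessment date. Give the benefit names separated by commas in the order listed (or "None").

Service from 9 Sep 2019 to 2019-11-27: 79 days.
Unlimited PTO Program — status temporary ✓; service 79 days < 3 years (≈1095 days) ✗ → not eligible.
401(k) Plan — status temporary ✗ (requires full-time or seasonal) → not eligible.
Transit Subsidy — service 79 days < 3 years (≈1095 days) ✗ → not eligible.
Pension Scheme — status temporary ✓; service 79 days < 9 months (≈270 days) ✗ → not eligible.
401(k) Company Match — service 79 days ≥ 8 weeks (≈56 days) ✓; dept Legal ✗ → not eligible.
Volunteer Time Off — status temporary ✓; age 28 ≥ 21 ✓; grade G7 ≥ G6 ✓ → eligible.

Volunteer Time Off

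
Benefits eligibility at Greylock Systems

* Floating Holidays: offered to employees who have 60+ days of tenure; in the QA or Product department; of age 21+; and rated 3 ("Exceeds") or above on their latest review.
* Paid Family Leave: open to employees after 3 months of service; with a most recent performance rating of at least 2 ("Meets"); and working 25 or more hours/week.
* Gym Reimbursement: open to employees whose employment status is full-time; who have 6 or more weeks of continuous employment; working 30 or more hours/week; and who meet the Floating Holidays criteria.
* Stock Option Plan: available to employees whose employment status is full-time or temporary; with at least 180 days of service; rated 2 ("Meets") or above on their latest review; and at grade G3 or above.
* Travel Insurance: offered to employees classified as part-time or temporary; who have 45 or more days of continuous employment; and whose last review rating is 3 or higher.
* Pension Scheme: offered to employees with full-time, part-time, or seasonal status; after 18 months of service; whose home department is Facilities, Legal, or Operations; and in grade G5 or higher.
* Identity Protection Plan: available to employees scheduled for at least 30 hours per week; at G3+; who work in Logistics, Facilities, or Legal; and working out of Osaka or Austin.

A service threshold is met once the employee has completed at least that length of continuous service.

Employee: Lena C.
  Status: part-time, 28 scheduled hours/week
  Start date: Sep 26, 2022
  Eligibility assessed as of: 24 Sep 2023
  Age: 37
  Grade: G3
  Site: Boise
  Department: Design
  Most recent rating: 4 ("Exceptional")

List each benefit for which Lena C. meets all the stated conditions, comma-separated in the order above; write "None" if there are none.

Paid Family Leave, Travel Insurance

Service from Sep 26, 2022 to 24 Sep 2023: 363 days.
Floating Holidays — service 363 days ≥ 60 days ✓; dept Design ✗ → not eligible.
Paid Family Leave — service 363 days ≥ 3 months (≈90 days) ✓; rating 4 ≥ 2 ✓; 28 hrs/wk ≥ 25 ✓ → eligible.
Gym Reimbursement — status part-time ✗ (requires full-time) → not eligible.
Stock Option Plan — status part-time ✗ (requires full-time or temporary) → not eligible.
Travel Insurance — status part-time ✓; service 363 days ≥ 45 days ✓; rating 4 ≥ 3 ✓ → eligible.
Pension Scheme — status part-time ✓; service 363 days < 18 months (≈540 days) ✗ → not eligible.
Identity Protection Plan — 28 hrs/wk < 30 ✗ → not eligible.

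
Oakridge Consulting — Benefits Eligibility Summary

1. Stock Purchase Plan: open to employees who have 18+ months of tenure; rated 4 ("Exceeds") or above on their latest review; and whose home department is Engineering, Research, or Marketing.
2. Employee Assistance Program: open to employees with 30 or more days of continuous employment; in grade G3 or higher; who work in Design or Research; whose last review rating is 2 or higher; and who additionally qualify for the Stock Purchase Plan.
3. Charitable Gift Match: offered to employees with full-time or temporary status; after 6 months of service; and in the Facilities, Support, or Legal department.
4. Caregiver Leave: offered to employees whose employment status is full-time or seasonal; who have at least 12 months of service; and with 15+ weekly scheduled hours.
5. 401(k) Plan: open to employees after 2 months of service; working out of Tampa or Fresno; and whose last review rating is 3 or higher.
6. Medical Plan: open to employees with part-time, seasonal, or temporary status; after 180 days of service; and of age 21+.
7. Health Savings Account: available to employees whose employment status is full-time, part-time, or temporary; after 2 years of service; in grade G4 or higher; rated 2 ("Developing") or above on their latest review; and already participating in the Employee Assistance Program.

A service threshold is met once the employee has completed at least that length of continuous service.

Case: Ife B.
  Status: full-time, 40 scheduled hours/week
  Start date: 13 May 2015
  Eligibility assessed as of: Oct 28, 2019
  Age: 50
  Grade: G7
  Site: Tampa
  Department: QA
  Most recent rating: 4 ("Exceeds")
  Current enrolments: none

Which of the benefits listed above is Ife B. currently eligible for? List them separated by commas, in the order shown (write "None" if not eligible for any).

Service from 13 May 2015 to Oct 28, 2019: 1629 days.
Stock Purchase Plan — service 1629 days ≥ 18 months (≈540 days) ✓; rating 4 ≥ 4 ✓; dept QA ✗ → not eligible.
Employee Assistance Program — service 1629 days ≥ 30 days ✓; grade G7 ≥ G3 ✓; dept QA ✗ → not eligible.
Charitable Gift Match — status full-time ✓; service 1629 days ≥ 6 months (≈180 days) ✓; dept QA ✗ → not eligible.
Caregiver Leave — status full-time ✓; service 1629 days ≥ 12 months (≈360 days) ✓; 40 hrs/wk ≥ 15 ✓ → eligible.
401(k) Plan — service 1629 days ≥ 2 months (≈60 days) ✓; site Tampa ✓; rating 4 ≥ 3 ✓ → eligible.
Medical Plan — status full-time ✗ (requires part-time, seasonal, or temporary) → not eligible.
Health Savings Account — status full-time ✓; service 1629 days ≥ 2 years (≈730 days) ✓; grade G7 ≥ G4 ✓; rating 4 ≥ 2 ✓; not enrolled in Employee Assistance Program ✗ → not eligible.

Caregiver Leave, 401(k) Plan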